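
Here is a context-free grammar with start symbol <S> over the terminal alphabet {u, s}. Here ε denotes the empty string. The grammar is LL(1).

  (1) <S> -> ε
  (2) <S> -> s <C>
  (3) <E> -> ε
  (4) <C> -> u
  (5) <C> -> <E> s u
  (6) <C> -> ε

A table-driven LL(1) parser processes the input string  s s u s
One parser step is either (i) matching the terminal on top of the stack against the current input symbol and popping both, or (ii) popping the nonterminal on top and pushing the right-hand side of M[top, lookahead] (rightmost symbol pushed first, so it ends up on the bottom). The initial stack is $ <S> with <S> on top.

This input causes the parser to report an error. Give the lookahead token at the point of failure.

s

step 1: stack=$ <S>  input=s s u s $  — expand <S> -> s <C>
step 2: stack=$ <C> s  input=s s u s $  — match s
step 3: stack=$ <C>  input=s u s $  — expand <C> -> <E> s u
step 4: stack=$ u s <E>  input=s u s $  — expand <E> -> ε
step 5: stack=$ u s  input=s u s $  — match s
step 6: stack=$ u  input=u s $  — match u
step 7: stack=$  input=s $  — error: stack empty but input remains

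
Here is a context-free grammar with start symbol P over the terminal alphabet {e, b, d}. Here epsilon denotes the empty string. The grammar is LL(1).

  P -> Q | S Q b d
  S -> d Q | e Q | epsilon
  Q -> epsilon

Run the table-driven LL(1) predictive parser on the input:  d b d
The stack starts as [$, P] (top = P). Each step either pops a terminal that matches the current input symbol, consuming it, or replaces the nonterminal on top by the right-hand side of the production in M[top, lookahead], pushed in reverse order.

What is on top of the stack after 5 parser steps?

b

step 1: stack=$ P  input=d b d $  — expand P -> S Q b d
step 2: stack=$ d b Q S  input=d b d $  — expand S -> d Q
step 3: stack=$ d b Q Q d  input=d b d $  — match d
step 4: stack=$ d b Q Q  input=b d $  — expand Q -> epsilon
step 5: stack=$ d b Q  input=b d $  — expand Q -> epsilon
Stack after step 5: $ d b (top = b).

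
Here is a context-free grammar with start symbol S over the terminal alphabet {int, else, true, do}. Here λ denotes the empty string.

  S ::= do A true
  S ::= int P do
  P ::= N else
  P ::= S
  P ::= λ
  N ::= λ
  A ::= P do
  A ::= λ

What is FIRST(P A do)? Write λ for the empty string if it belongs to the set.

{do, else, int}

FIRST(S): from S::=do A true we get {do}; from S::=int P do we get {int}. So FIRST(S) = {do, int}.
FIRST(N): from N::=λ we get {λ}. So FIRST(N) = {λ}.
FIRST(P): from P::=N else we get {else}; from P::=S we get {do, int}; from P::=λ we get {λ}. So FIRST(P) = {λ, do, else, int}.
FIRST(A): from A::=P do we get {do, else, int}; from A::=λ we get {λ}. So FIRST(A) = {λ, do, else, int}.
FIRST(P A do): take FIRST of each symbol in turn, carrying on past any symbol whose FIRST contains λ; result {do, else, int}.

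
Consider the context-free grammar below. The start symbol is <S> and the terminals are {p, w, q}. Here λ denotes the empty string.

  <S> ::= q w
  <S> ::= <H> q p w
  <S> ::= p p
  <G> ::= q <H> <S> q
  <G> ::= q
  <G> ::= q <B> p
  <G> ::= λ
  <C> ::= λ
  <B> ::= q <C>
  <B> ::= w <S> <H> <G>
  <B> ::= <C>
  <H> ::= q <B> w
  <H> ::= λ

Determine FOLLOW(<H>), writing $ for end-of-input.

{p, q, w}

FIRST(<G>) = {λ, q}
FIRST(<C>) = {λ}
FIRST(<H>) = {λ, q}
FIRST(<S>) = {p, q}  (via <H> q p w)
FIRST(<B>) = {λ, q, w}  (via <C>)
FOLLOW(<S>) includes $ since <S> is the start symbol.
FOLLOW(<B>): in <G>::=q <B> p, <B> is followed by p with FIRST {p}; in <H>::=q <B> w, <B> is followed by w with FIRST {w}. Thus FOLLOW(<B>) = {p, w}.
FOLLOW(<S>): in <G>::=q <H> <S> q, <S> is followed by q with FIRST {q}; in <B>::=w <S> <H> <G>, <S> is followed by <H> <G> with FIRST {λ, q}; in <B>::=w <S> <H> <G>, the suffix after <S> is nullable, so FOLLOW(<S>) ⊇ FOLLOW(<B>) = {p, w}. Thus FOLLOW(<S>) = {$, p, q, w}.
FOLLOW(<G>): in <B>::=w <S> <H> <G>, the suffix after <G> is empty, so FOLLOW(<G>) ⊇ FOLLOW(<B>) = {p, w}. Thus FOLLOW(<G>) = {p, w}.
FOLLOW(<C>): in <B>::=q <C>, the suffix after <C> is empty, so FOLLOW(<C>) ⊇ FOLLOW(<B>) = {p, w}; in <B>::=<C>, the suffix after <C> is empty, so FOLLOW(<C>) ⊇ FOLLOW(<B>) = {p, w}. Thus FOLLOW(<C>) = {p, w}.
FOLLOW(<H>): in <S>::=<H> q p w, <H> is followed by q p w with FIRST {q}; in <G>::=q <H> <S> q, <H> is followed by <S> q with FIRST {p, q}; in <B>::=w <S> <H> <G>, <H> is followed by <G> with FIRST {λ, q}; in <B>::=w <S> <H> <G>, the suffix after <H> is nullable, so FOLLOW(<H>) ⊇ FOLLOW(<B>) = {p, w}. Thus FOLLOW(<H>) = {p, q, w}.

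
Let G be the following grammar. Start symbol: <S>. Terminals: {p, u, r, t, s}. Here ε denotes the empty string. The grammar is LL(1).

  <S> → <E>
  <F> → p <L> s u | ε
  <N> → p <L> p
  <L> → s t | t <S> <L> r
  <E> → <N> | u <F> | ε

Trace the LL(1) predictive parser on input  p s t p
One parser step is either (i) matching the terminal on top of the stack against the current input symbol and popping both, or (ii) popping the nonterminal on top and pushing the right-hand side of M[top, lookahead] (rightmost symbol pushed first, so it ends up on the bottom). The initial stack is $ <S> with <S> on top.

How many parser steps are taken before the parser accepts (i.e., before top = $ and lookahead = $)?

8

step 1: stack=$ <S>  input=p s t p $  — expand <S> → <E>
step 2: stack=$ <E>  input=p s t p $  — expand <E> → <N>
step 3: stack=$ <N>  input=p s t p $  — expand <N> → p <L> p
step 4: stack=$ p <L> p  input=p s t p $  — match p
step 5: stack=$ p <L>  input=s t p $  — expand <L> → s t
step 6: stack=$ p t s  input=s t p $  — match s
step 7: stack=$ p t  input=t p $  — match t
step 8: stack=$ p  input=p $  — match p
Accept reached after 8 steps.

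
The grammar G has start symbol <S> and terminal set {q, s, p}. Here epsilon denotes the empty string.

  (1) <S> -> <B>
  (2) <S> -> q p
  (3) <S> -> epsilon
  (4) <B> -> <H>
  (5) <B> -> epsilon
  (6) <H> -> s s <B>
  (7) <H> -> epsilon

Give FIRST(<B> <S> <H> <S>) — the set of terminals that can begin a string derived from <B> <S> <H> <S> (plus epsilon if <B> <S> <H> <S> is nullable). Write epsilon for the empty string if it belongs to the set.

{epsilon, q, s}

FIRST(<H>): from <H>->s s <B> we get {s}; from <H>->epsilon we get {epsilon}. So FIRST(<H>) = {epsilon, s}.
FIRST(<B>): from <B>-><H> we get {epsilon, s}; from <B>->epsilon we get {epsilon}. So FIRST(<B>) = {epsilon, s}.
FIRST(<S>): from <S>-><B> we get {epsilon, s}; from <S>->q p we get {q}; from <S>->epsilon we get {epsilon}. So FIRST(<S>) = {epsilon, q, s}.
FIRST(<B> <S> <H> <S>): take FIRST of each symbol in turn, carrying on past any symbol whose FIRST contains epsilon; result {epsilon, q, s}.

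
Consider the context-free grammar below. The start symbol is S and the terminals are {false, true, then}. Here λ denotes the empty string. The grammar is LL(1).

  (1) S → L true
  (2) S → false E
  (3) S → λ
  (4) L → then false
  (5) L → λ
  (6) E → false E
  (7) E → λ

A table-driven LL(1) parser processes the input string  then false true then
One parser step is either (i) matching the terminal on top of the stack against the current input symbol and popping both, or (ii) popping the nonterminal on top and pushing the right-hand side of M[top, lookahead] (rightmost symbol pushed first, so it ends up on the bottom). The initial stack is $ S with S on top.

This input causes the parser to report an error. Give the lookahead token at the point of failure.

     Stack              Input                   Action
  1  $ S                then false true then $  expand S → L true
  2  $ true L           then false true then $  expand L → then false
  3  $ true false then  then false true then $  match then
  4  $ true false       false true then $       match false
  5  $ true             true then $             match true
  6  $                  then $                  error: stack empty but input remains

then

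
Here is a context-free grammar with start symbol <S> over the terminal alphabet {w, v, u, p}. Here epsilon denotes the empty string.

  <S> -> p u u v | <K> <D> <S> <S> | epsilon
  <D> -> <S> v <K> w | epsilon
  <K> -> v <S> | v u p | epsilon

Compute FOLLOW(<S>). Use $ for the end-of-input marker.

{$, p, v, w}

FIRST(<K>) = {epsilon, v}
FIRST(<S>) = {epsilon, p, v}  (via <K> <D> <S> <S>)
FIRST(<D>) = {epsilon, p, v}  (via <S> v <K> w)
FOLLOW(<S>) includes $ since <S> is the start symbol.
FOLLOW(<S>): in <S>-><K> <D> <S> <S> (occurrence 1), <S> is followed by <S> with FIRST {epsilon, p, v}; in <S>-><K> <D> <S> <S> (occurrence 1), the suffix after <S> is nullable (adds nothing new); in <S>-><K> <D> <S> <S> (occurrence 2), the suffix after <S> is empty (adds nothing new); in <D>-><S> v <K> w, <S> is followed by v <K> w with FIRST {v}; in <K>->v <S>, the suffix after <S> is empty, so FOLLOW(<S>) ⊇ FOLLOW(<K>) = {$, p, v, w}. Thus FOLLOW(<S>) = {$, p, v, w}.
FOLLOW(<D>): in <S>-><K> <D> <S> <S>, <D> is followed by <S> <S> with FIRST {epsilon, p, v}; in <S>-><K> <D> <S> <S>, the suffix after <D> is nullable, so FOLLOW(<D>) ⊇ FOLLOW(<S>) = {$, p, v, w}. Thus FOLLOW(<D>) = {$, p, v, w}.
FOLLOW(<K>): in <S>-><K> <D> <S> <S>, <K> is followed by <D> <S> <S> with FIRST {epsilon, p, v}; in <S>-><K> <D> <S> <S>, the suffix after <K> is nullable, so FOLLOW(<K>) ⊇ FOLLOW(<S>) = {$, p, v, w}; in <D>-><S> v <K> w, <K> is followed by w with FIRST {w}. Thus FOLLOW(<K>) = {$, p, v, w}.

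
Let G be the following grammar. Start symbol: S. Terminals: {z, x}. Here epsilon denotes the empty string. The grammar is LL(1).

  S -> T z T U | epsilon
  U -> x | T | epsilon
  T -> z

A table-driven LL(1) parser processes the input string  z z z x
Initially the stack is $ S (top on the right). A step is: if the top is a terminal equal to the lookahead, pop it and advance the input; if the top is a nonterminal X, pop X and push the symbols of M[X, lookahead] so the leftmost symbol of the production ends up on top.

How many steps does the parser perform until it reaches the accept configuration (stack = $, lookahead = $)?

     Stack      Input      Action
  1  $ S        z z z x $  expand S -> T z T U
  2  $ U T z T  z z z x $  expand T -> z
  3  $ U T z z  z z z x $  match z
  4  $ U T z    z z x $    match z
  5  $ U T      z x $      expand T -> z
  6  $ U z      z x $      match z
  7  $ U        x $        expand U -> x
  8  $ x        x $        match x
Accept reached after 8 steps.

8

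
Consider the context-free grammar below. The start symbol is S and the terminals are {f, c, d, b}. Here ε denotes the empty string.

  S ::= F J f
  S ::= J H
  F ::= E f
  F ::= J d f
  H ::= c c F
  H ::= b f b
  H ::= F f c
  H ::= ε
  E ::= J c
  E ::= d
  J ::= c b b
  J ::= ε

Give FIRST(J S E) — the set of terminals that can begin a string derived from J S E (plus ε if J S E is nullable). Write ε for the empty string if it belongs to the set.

{b, c, d}

FIRST(J) = {ε, c}
FIRST(E) = {c, d}  (via J c)
FIRST(F) = {c, d}  (via E f, J d f)
FIRST(H) = {ε, b, c, d}  (via F f c)
FIRST(S) = {ε, b, c, d}  (via F J f, J H)
FIRST(J S E): take FIRST of each symbol in turn, carrying on past any symbol whose FIRST contains ε; result {b, c, d}.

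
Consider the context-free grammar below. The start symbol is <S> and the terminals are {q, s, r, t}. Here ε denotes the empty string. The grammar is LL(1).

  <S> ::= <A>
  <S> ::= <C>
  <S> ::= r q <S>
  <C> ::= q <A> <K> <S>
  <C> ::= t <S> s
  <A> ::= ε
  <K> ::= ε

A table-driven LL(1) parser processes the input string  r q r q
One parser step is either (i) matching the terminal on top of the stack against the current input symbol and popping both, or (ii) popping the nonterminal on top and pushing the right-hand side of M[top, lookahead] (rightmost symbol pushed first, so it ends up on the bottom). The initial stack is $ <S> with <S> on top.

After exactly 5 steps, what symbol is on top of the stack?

q

     Stack      Input      Action
  1  $ <S>      r q r q $  expand <S> ::= r q <S>
  2  $ <S> q r  r q r q $  match r
  3  $ <S> q    q r q $    match q
  4  $ <S>      r q $      expand <S> ::= r q <S>
  5  $ <S> q r  r q $      match r
Stack after step 5: $ <S> q (top = q).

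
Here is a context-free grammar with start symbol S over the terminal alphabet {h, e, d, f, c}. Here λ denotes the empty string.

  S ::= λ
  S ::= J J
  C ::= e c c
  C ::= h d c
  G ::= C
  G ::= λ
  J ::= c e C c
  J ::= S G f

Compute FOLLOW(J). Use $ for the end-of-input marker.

{$, c, e, f, h}

FIRST(C) = {e, h}
FIRST(G) = {λ, e, h}  (via C)
FIRST(S) = {λ, c, e, f, h}  (via J J)
FIRST(J) = {c, e, f, h}  (via S G f)
FOLLOW(S) includes $ since S is the start symbol.
FOLLOW(S): in J::=S G f, S is followed by G f with FIRST {e, f, h}. Thus FOLLOW(S) = {$, e, f, h}.
FOLLOW(G): in J::=S G f, G is followed by f with FIRST {f}. Thus FOLLOW(G) = {f}.
FOLLOW(C): in G::=C, the suffix after C is empty, so FOLLOW(C) ⊇ FOLLOW(G) = {f}; in J::=c e C c, C is followed by c with FIRST {c}. Thus FOLLOW(C) = {c, f}.
FOLLOW(J): in S::=J J (occurrence 1), J is followed by J with FIRST {c, e, f, h}; in S::=J J (occurrence 2), the suffix after J is empty, so FOLLOW(J) ⊇ FOLLOW(S) = {$, e, f, h}. Thus FOLLOW(J) = {$, c, e, f, h}.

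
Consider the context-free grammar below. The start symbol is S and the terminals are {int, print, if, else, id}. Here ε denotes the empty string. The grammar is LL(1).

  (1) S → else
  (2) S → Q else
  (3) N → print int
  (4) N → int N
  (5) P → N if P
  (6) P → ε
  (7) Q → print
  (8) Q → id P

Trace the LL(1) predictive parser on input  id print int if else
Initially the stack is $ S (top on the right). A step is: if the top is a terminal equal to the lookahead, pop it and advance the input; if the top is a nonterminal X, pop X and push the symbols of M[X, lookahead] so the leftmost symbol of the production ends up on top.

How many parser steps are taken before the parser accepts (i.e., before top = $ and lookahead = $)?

      Stack                  Input                   Action
   1  $ S                    id print int if else $  expand S → Q else
   2  $ else Q               id print int if else $  expand Q → id P
   3  $ else P id            id print int if else $  match id
   4  $ else P               print int if else $     expand P → N if P
   5  $ else P if N          print int if else $     expand N → print int
   6  $ else P if int print  print int if else $     match print
   7  $ else P if int        int if else $           match int
   8  $ else P if            if else $               match if
   9  $ else P               else $                  expand P → ε
  10  $ else                 else $                  match else
Accept reached after 10 steps.

10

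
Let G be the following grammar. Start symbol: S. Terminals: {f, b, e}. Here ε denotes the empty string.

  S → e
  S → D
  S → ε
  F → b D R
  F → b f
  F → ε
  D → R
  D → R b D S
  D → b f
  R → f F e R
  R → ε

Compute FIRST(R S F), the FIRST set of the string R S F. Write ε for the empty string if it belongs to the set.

{ε, b, e, f}

FIRST(F) = {ε, b}
FIRST(R) = {ε, f}
FIRST(D) = {ε, b, f}  (via R, R b D S)
FIRST(S) = {ε, b, e, f}  (via D)
FIRST(R S F): take FIRST of each symbol in turn, carrying on past any symbol whose FIRST contains ε; result {ε, b, e, f}.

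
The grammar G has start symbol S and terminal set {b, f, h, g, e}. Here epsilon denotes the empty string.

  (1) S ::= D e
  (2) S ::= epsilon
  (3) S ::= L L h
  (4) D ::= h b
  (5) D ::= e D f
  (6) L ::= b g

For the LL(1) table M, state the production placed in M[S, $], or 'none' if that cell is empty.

FIRST(D): from D::=h b we get {h}; from D::=e D f we get {e}. So FIRST(D) = {e, h}.
FIRST(L): from L::=b g we get {b}. So FIRST(L) = {b}.
FIRST(S): from S::=D e we get {e, h}; from S::=epsilon we get {epsilon}; from S::=L L h we get {b}. So FIRST(S) = {epsilon, b, e, h}.
FOLLOW(S) includes $ since S is the start symbol.
FOLLOW(S): S appears on no right-hand side. Thus FOLLOW(S) = {$}.
For S ::= D e: FIRST(D e) = {e, h}, so it goes in M[S, t] for t ∈ {e, h}.
For S ::= epsilon: FIRST(epsilon) = {epsilon}, so it goes in M[S, t] for t ∈ {}; since epsilon ∈ FIRST, also for every t ∈ FOLLOW(S) = {$}.
For S ::= L L h: FIRST(L L h) = {b}, so it goes in M[S, t] for t ∈ {b}.

S ::= epsilon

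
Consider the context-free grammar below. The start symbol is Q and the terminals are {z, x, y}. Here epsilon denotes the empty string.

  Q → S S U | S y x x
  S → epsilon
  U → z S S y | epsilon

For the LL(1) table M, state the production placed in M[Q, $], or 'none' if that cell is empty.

FIRST(S): from S→epsilon we get {epsilon}. So FIRST(S) = {epsilon}.
FIRST(U): from U→z S S y we get {z}; from U→epsilon we get {epsilon}. So FIRST(U) = {epsilon, z}.
FIRST(Q): from Q→S S U we get {epsilon, z}; from Q→S y x x we get {y}. So FIRST(Q) = {epsilon, y, z}.
FOLLOW(Q) includes $ since Q is the start symbol.
FOLLOW(Q): Q appears on no right-hand side. Thus FOLLOW(Q) = {$}.
For Q → S S U: FIRST(S S U) = {epsilon, z}, so it goes in M[Q, t] for t ∈ {z}; since epsilon ∈ FIRST, also for every t ∈ FOLLOW(Q) = {$}.
For Q → S y x x: FIRST(S y x x) = {y}, so it goes in M[Q, t] for t ∈ {y}.

Q → S S U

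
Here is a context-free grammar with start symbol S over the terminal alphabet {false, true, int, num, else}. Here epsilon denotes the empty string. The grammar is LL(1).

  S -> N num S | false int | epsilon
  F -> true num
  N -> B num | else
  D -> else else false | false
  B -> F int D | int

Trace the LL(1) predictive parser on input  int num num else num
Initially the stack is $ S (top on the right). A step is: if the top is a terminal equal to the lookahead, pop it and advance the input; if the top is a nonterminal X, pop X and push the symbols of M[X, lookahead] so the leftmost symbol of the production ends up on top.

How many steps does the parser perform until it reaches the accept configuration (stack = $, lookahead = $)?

step 1: stack=$ S  input=int num num else num $  — expand S -> N num S
step 2: stack=$ S num N  input=int num num else num $  — expand N -> B num
step 3: stack=$ S num num B  input=int num num else num $  — expand B -> int
step 4: stack=$ S num num int  input=int num num else num $  — match int
step 5: stack=$ S num num  input=num num else num $  — match num
step 6: stack=$ S num  input=num else num $  — match num
step 7: stack=$ S  input=else num $  — expand S -> N num S
step 8: stack=$ S num N  input=else num $  — expand N -> else
step 9: stack=$ S num else  input=else num $  — match else
step 10: stack=$ S num  input=num $  — match num
step 11: stack=$ S  input=$  — expand S -> epsilon
Accept reached after 11 steps.

11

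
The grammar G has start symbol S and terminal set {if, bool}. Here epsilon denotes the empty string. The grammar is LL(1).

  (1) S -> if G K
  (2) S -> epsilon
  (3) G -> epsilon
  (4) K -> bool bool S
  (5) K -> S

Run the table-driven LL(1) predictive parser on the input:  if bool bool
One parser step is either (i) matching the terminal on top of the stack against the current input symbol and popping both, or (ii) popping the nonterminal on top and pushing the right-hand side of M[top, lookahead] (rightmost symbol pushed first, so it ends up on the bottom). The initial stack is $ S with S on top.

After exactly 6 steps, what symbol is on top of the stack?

S

     Stack          Input           Action
  1  $ S            if bool bool $  expand S -> if G K
  2  $ K G if       if bool bool $  match if
  3  $ K G          bool bool $     expand G -> epsilon
  4  $ K            bool bool $     expand K -> bool bool S
  5  $ S bool bool  bool bool $     match bool
  6  $ S bool       bool $          match bool
Stack after step 6: $ S (top = S).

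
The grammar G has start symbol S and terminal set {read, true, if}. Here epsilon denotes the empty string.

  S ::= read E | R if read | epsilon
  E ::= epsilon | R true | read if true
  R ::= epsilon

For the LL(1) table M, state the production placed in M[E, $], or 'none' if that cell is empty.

FIRST(R) = {epsilon}
FIRST(S) = {epsilon, if, read}  (via R if read)
FIRST(E) = {epsilon, read, true}  (via R true)
FOLLOW(S) includes $ since S is the start symbol.
FOLLOW(S): S appears on no right-hand side. Thus FOLLOW(S) = {$}.
FOLLOW(E): in S::=read E, the suffix after E is empty, so FOLLOW(E) ⊇ FOLLOW(S) = {$}. Thus FOLLOW(E) = {$}.
For E ::= epsilon: FIRST(epsilon) = {epsilon}, so it goes in M[E, t] for t ∈ {}; since epsilon ∈ FIRST, also for every t ∈ FOLLOW(E) = {$}.
For E ::= R true: FIRST(R true) = {true}, so it goes in M[E, t] for t ∈ {true}.
For E ::= read if true: FIRST(read if true) = {read}, so it goes in M[E, t] for t ∈ {read}.

E ::= epsilon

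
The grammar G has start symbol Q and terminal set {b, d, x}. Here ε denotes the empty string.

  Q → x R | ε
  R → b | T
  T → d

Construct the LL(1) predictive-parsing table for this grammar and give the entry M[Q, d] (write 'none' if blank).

none

FIRST(Q) = {ε, x}
FIRST(T) = {d}
FIRST(R) = {b, d}  (via T)
FOLLOW(Q) includes $ since Q is the start symbol.
FOLLOW(Q): Q appears on no right-hand side. Thus FOLLOW(Q) = {$}.
For Q → x R: FIRST(x R) = {x}, so it goes in M[Q, t] for t ∈ {x}.
For Q → ε: FIRST(ε) = {ε}, so it goes in M[Q, t] for t ∈ {}; since ε ∈ FIRST, also for every t ∈ FOLLOW(Q) = {$}.
None of these place a production in M[Q, d].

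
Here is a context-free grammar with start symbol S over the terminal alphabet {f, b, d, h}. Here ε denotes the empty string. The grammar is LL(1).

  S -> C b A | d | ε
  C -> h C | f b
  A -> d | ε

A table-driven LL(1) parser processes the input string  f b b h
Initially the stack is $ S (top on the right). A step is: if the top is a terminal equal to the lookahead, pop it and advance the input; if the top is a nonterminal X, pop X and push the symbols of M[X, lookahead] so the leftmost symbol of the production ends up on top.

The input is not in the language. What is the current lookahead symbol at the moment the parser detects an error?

step 1: stack=$ S  input=f b b h $  — expand S -> C b A
step 2: stack=$ A b C  input=f b b h $  — expand C -> f b
step 3: stack=$ A b b f  input=f b b h $  — match f
step 4: stack=$ A b b  input=b b h $  — match b
step 5: stack=$ A b  input=b h $  — match b
step 6: stack=$ A  input=h $  — error: M[A, h] is empty

h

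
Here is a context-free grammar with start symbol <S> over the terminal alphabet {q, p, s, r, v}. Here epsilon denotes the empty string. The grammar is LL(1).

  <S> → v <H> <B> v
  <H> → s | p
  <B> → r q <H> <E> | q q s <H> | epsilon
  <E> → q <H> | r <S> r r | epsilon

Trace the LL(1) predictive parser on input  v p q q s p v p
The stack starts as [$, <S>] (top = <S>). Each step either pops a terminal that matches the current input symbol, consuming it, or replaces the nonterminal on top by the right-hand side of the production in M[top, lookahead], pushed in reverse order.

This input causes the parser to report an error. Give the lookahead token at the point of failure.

step 1: stack=$ <S>  input=v p q q s p v p $  — expand <S> → v <H> <B> v
step 2: stack=$ v <B> <H> v  input=v p q q s p v p $  — match v
step 3: stack=$ v <B> <H>  input=p q q s p v p $  — expand <H> → p
step 4: stack=$ v <B> p  input=p q q s p v p $  — match p
step 5: stack=$ v <B>  input=q q s p v p $  — expand <B> → q q s <H>
step 6: stack=$ v <H> s q q  input=q q s p v p $  — match q
step 7: stack=$ v <H> s q  input=q s p v p $  — match q
step 8: stack=$ v <H> s  input=s p v p $  — match s
step 9: stack=$ v <H>  input=p v p $  — expand <H> → p
step 10: stack=$ v p  input=p v p $  — match p
step 11: stack=$ v  input=v p $  — match v
step 12: stack=$  input=p $  — error: stack empty but input remains

p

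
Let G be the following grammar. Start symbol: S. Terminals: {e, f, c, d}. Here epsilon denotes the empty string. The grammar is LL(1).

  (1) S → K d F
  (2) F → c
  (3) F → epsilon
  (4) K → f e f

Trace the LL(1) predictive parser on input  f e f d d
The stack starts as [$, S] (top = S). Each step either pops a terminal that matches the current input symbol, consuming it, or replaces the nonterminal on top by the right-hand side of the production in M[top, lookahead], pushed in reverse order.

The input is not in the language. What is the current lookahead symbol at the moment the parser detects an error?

d

     Stack        Input        Action
  1  $ S          f e f d d $  expand S → K d F
  2  $ F d K      f e f d d $  expand K → f e f
  3  $ F d f e f  f e f d d $  match f
  4  $ F d f e    e f d d $    match e
  5  $ F d f      f d d $      match f
  6  $ F d        d d $        match d
  7  $ F          d $          error: M[F, d] is empty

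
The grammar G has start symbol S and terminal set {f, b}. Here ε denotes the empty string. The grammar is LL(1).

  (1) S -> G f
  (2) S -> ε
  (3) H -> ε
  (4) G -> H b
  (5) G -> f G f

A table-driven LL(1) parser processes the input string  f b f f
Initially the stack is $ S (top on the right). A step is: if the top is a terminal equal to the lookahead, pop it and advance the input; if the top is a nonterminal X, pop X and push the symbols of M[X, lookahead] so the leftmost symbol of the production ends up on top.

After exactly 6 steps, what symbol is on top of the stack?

f

     Stack      Input      Action
  1  $ S        f b f f $  expand S -> G f
  2  $ f G      f b f f $  expand G -> f G f
  3  $ f f G f  f b f f $  match f
  4  $ f f G    b f f $    expand G -> H b
  5  $ f f b H  b f f $    expand H -> ε
  6  $ f f b    b f f $    match b
Stack after step 6: $ f f (top = f).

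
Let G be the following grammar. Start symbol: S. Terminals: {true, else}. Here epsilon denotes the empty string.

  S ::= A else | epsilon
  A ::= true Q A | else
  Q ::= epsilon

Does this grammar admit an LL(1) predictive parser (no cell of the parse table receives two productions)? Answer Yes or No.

Yes

FIRST(S) = {epsilon, else, true}
FIRST(A) = {else, true}
FIRST(Q) = {epsilon}
FOLLOW(S) = {$}
FOLLOW(A) = {else}
FOLLOW(Q) = {else, true}
Each cell of M receives at most one production.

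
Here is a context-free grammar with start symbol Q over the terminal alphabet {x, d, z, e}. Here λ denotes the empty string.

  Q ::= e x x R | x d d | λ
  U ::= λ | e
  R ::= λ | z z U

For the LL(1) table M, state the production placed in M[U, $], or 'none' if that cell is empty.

FIRST(Q): from Q::=e x x R we get {e}; from Q::=x d d we get {x}; from Q::=λ we get {λ}. So FIRST(Q) = {λ, e, x}.
FIRST(U): from U::=λ we get {λ}; from U::=e we get {e}. So FIRST(U) = {λ, e}.
FIRST(R): from R::=λ we get {λ}; from R::=z z U we get {z}. So FIRST(R) = {λ, z}.
FOLLOW(Q) includes $ since Q is the start symbol.
FOLLOW(R): in Q::=e x x R, the suffix after R is empty, so FOLLOW(R) ⊇ FOLLOW(Q) = {$}. Thus FOLLOW(R) = {$}.
FOLLOW(U): in R::=z z U, the suffix after U is empty, so FOLLOW(U) ⊇ FOLLOW(R) = {$}. Thus FOLLOW(U) = {$}.
For U ::= λ: FIRST(λ) = {λ}, so it goes in M[U, t] for t ∈ {}; since λ ∈ FIRST, also for every t ∈ FOLLOW(U) = {$}.
For U ::= e: FIRST(e) = {e}, so it goes in M[U, t] for t ∈ {e}.

U ::= λ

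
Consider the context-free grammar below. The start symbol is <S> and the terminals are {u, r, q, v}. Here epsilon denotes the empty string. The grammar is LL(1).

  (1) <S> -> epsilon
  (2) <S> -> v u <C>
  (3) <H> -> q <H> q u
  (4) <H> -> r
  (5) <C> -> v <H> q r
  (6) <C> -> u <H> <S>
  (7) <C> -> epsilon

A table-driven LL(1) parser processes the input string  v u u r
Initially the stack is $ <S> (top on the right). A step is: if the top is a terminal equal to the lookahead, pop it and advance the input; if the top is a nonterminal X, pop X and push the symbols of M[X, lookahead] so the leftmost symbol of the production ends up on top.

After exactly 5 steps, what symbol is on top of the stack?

<H>

     Stack        Input      Action
  1  $ <S>        v u u r $  expand <S> -> v u <C>
  2  $ <C> u v    v u u r $  match v
  3  $ <C> u      u u r $    match u
  4  $ <C>        u r $      expand <C> -> u <H> <S>
  5  $ <S> <H> u  u r $      match u
Stack after step 5: $ <S> <H> (top = <H>).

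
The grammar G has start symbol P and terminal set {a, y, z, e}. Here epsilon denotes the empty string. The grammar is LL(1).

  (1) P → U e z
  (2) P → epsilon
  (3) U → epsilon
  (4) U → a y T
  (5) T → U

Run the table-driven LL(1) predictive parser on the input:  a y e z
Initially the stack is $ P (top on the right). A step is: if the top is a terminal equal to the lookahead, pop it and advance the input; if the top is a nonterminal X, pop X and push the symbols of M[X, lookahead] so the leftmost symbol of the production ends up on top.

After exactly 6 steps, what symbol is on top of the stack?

     Stack        Input      Action
  1  $ P          a y e z $  expand P → U e z
  2  $ z e U      a y e z $  expand U → a y T
  3  $ z e T y a  a y e z $  match a
  4  $ z e T y    y e z $    match y
  5  $ z e T      e z $      expand T → U
  6  $ z e U      e z $      expand U → epsilon
Stack after step 6: $ z e (top = e).

e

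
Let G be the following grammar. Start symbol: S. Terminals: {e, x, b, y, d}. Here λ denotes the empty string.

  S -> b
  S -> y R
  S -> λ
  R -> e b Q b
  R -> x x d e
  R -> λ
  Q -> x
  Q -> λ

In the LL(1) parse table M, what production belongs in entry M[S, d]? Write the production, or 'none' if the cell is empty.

FIRST(S): from S->b we get {b}; from S->y R we get {y}; from S->λ we get {λ}. So FIRST(S) = {λ, b, y}.
FIRST(R): from R->e b Q b we get {e}; from R->x x d e we get {x}; from R->λ we get {λ}. So FIRST(R) = {λ, e, x}.
FIRST(Q): from Q->x we get {x}; from Q->λ we get {λ}. So FIRST(Q) = {λ, x}.
FOLLOW(S) includes $ since S is the start symbol.
FOLLOW(S): S appears on no right-hand side. Thus FOLLOW(S) = {$}.
For S -> b: FIRST(b) = {b}, so it goes in M[S, t] for t ∈ {b}.
For S -> y R: FIRST(y R) = {y}, so it goes in M[S, t] for t ∈ {y}.
For S -> λ: FIRST(λ) = {λ}, so it goes in M[S, t] for t ∈ {}; since λ ∈ FIRST, also for every t ∈ FOLLOW(S) = {$}.
None of these place a production in M[S, d].

none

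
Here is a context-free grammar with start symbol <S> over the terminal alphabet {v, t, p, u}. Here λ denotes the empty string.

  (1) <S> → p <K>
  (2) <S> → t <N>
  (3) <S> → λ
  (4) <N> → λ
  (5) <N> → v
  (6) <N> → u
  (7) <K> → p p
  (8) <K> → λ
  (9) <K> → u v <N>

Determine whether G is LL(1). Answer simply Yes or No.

FIRST(<S>) = {λ, p, t}
FIRST(<N>) = {λ, u, v}
FIRST(<K>) = {λ, p, u}
FOLLOW(<S>) = {$}
FOLLOW(<N>) = {$}
FOLLOW(<K>) = {$}
Each cell of M receives at most one production.

Yes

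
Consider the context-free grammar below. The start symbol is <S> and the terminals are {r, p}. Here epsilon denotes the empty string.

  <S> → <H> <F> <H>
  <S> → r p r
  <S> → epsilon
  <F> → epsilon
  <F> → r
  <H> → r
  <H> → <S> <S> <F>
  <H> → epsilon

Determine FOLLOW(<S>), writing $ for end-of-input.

{$, r}

FIRST(<F>): from <F>→epsilon we get {epsilon}; from <F>→r we get {r}. So FIRST(<F>) = {epsilon, r}.
FIRST(<S>): from <S>→<H> <F> <H> we get {epsilon, r}; from <S>→r p r we get {r}; from <S>→epsilon we get {epsilon}. So FIRST(<S>) = {epsilon, r}.
FIRST(<H>): from <H>→r we get {r}; from <H>→<S> <S> <F> we get {epsilon, r}; from <H>→epsilon we get {epsilon}. So FIRST(<H>) = {epsilon, r}.
FOLLOW(<S>) includes $ since <S> is the start symbol.
FOLLOW(<S>): in <H>→<S> <S> <F> (occurrence 1), <S> is followed by <S> <F> with FIRST {epsilon, r}; in <H>→<S> <S> <F> (occurrence 1), the suffix after <S> is nullable, so FOLLOW(<S>) ⊇ FOLLOW(<H>) = {$, r}; in <H>→<S> <S> <F> (occurrence 2), <S> is followed by <F> with FIRST {epsilon, r}; in <H>→<S> <S> <F> (occurrence 2), the suffix after <S> is nullable, so FOLLOW(<S>) ⊇ FOLLOW(<H>) = {$, r}. Thus FOLLOW(<S>) = {$, r}.
FOLLOW(<H>): in <S>→<H> <F> <H> (occurrence 1), <H> is followed by <F> <H> with FIRST {epsilon, r}; in <S>→<H> <F> <H> (occurrence 1), the suffix after <H> is nullable, so FOLLOW(<H>) ⊇ FOLLOW(<S>) = {$, r}; in <S>→<H> <F> <H> (occurrence 2), the suffix after <H> is empty, so FOLLOW(<H>) ⊇ FOLLOW(<S>) = {$, r}. Thus FOLLOW(<H>) = {$, r}.
FOLLOW(<F>): in <S>→<H> <F> <H>, <F> is followed by <H> with FIRST {epsilon, r}; in <S>→<H> <F> <H>, the suffix after <F> is nullable, so FOLLOW(<F>) ⊇ FOLLOW(<S>) = {$, r}; in <H>→<S> <S> <F>, the suffix after <F> is empty, so FOLLOW(<F>) ⊇ FOLLOW(<H>) = {$, r}. Thus FOLLOW(<F>) = {$, r}.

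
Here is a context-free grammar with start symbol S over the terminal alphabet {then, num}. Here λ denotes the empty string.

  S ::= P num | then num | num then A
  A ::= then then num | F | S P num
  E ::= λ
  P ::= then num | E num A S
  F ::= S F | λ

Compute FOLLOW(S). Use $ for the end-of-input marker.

{$, num, then}

FIRST(E) = {λ}
FIRST(P) = {num, then}  (via E num A S)
FIRST(S) = {num, then}  (via P num)
FIRST(F) = {λ, num, then}  (via S F)
FIRST(A) = {λ, num, then}  (via F, S P num)
FOLLOW(S) includes $ since S is the start symbol.
FOLLOW(E): in P::=E num A S, E is followed by num A S with FIRST {num}. Thus FOLLOW(E) = {num}.
FOLLOW(P): in S::=P num, P is followed by num with FIRST {num}; in A::=S P num, P is followed by num with FIRST {num}. Thus FOLLOW(P) = {num}.
FOLLOW(S): in A::=S P num, S is followed by P num with FIRST {num, then}; in P::=E num A S, the suffix after S is empty, so FOLLOW(S) ⊇ FOLLOW(P) = {num}; in F::=S F, S is followed by F with FIRST {λ, num, then}; in F::=S F, the suffix after S is nullable, so FOLLOW(S) ⊇ FOLLOW(F) = {$, num, then}. Thus FOLLOW(S) = {$, num, then}.
FOLLOW(A): in S::=num then A, the suffix after A is empty, so FOLLOW(A) ⊇ FOLLOW(S) = {$, num, then}; in P::=E num A S, A is followed by S with FIRST {num, then}. Thus FOLLOW(A) = {$, num, then}.
FOLLOW(F): in A::=F, the suffix after F is empty, so FOLLOW(F) ⊇ FOLLOW(A) = {$, num, then}; in F::=S F, the suffix after F is empty (adds nothing new). Thus FOLLOW(F) = {$, num, then}.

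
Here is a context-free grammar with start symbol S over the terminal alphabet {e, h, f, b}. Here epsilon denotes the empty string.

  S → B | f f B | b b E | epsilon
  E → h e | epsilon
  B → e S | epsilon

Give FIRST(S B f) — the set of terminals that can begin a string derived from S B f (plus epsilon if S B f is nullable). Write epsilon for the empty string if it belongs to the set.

{b, e, f}

FIRST(E): from E→h e we get {h}; from E→epsilon we get {epsilon}. So FIRST(E) = {epsilon, h}.
FIRST(B): from B→e S we get {e}; from B→epsilon we get {epsilon}. So FIRST(B) = {epsilon, e}.
FIRST(S): from S→B we get {epsilon, e}; from S→f f B we get {f}; from S→b b E we get {b}; from S→epsilon we get {epsilon}. So FIRST(S) = {epsilon, b, e, f}.
FIRST(S B f): take FIRST of each symbol in turn, carrying on past any symbol whose FIRST contains epsilon; result {b, e, f}.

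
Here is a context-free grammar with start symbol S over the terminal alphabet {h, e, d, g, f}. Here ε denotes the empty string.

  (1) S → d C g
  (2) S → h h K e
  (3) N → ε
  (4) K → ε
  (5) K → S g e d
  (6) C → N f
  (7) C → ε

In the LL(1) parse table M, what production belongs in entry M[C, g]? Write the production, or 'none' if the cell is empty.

C → ε

FIRST(S) = {d, h}
FIRST(N) = {ε}
FIRST(K) = {ε, d, h}  (via S g e d)
FIRST(C) = {ε, f}  (via N f)
FOLLOW(S) includes $ since S is the start symbol.
FOLLOW(C): in S→d C g, C is followed by g with FIRST {g}. Thus FOLLOW(C) = {g}.
For C → N f: FIRST(N f) = {f}, so it goes in M[C, t] for t ∈ {f}.
For C → ε: FIRST(ε) = {ε}, so it goes in M[C, t] for t ∈ {}; since ε ∈ FIRST, also for every t ∈ FOLLOW(C) = {g}.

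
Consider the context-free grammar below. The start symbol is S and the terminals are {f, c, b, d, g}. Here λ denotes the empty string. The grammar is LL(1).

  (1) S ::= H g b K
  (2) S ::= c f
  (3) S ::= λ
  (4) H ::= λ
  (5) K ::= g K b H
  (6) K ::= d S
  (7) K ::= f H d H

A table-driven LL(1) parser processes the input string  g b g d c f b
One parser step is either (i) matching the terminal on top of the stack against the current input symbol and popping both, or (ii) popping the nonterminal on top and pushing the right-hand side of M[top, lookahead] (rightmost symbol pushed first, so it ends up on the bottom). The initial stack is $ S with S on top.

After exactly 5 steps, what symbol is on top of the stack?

g

step 1: stack=$ S  input=g b g d c f b $  — expand S ::= H g b K
step 2: stack=$ K b g H  input=g b g d c f b $  — expand H ::= λ
step 3: stack=$ K b g  input=g b g d c f b $  — match g
step 4: stack=$ K b  input=b g d c f b $  — match b
step 5: stack=$ K  input=g d c f b $  — expand K ::= g K b H
Stack after step 5: $ H b K g (top = g).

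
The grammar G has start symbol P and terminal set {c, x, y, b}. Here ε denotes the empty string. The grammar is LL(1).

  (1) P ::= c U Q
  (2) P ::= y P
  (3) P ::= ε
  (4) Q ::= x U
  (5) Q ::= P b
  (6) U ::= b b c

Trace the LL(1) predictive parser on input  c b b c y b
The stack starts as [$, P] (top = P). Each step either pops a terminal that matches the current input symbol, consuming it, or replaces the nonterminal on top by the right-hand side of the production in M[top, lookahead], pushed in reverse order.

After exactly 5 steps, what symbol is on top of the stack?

c

step 1: stack=$ P  input=c b b c y b $  — expand P ::= c U Q
step 2: stack=$ Q U c  input=c b b c y b $  — match c
step 3: stack=$ Q U  input=b b c y b $  — expand U ::= b b c
step 4: stack=$ Q c b b  input=b b c y b $  — match b
step 5: stack=$ Q c b  input=b c y b $  — match b
Stack after step 5: $ Q c (top = c).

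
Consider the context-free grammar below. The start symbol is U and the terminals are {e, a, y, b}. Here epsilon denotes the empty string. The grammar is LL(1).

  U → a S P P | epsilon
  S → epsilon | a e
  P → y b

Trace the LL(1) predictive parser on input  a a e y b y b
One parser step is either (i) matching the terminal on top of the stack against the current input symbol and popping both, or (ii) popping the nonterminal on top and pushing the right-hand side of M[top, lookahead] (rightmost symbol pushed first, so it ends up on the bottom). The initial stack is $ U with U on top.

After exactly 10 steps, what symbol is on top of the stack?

      Stack      Input            Action
   1  $ U        a a e y b y b $  expand U → a S P P
   2  $ P P S a  a a e y b y b $  match a
   3  $ P P S    a e y b y b $    expand S → a e
   4  $ P P e a  a e y b y b $    match a
   5  $ P P e    e y b y b $      match e
   6  $ P P      y b y b $        expand P → y b
   7  $ P b y    y b y b $        match y
   8  $ P b      b y b $          match b
   9  $ P        y b $            expand P → y b
  10  $ b y      y b $            match y
Stack after step 10: $ b (top = b).

b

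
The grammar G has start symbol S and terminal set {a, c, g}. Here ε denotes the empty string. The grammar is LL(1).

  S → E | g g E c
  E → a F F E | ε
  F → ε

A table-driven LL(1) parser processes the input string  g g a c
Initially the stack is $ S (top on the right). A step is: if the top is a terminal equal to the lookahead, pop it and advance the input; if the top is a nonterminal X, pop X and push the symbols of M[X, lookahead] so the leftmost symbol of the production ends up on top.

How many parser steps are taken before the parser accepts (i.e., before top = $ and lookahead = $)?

9

step 1: stack=$ S  input=g g a c $  — expand S → g g E c
step 2: stack=$ c E g g  input=g g a c $  — match g
step 3: stack=$ c E g  input=g a c $  — match g
step 4: stack=$ c E  input=a c $  — expand E → a F F E
step 5: stack=$ c E F F a  input=a c $  — match a
step 6: stack=$ c E F F  input=c $  — expand F → ε
step 7: stack=$ c E F  input=c $  — expand F → ε
step 8: stack=$ c E  input=c $  — expand E → ε
step 9: stack=$ c  input=c $  — match c
Accept reached after 9 steps.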